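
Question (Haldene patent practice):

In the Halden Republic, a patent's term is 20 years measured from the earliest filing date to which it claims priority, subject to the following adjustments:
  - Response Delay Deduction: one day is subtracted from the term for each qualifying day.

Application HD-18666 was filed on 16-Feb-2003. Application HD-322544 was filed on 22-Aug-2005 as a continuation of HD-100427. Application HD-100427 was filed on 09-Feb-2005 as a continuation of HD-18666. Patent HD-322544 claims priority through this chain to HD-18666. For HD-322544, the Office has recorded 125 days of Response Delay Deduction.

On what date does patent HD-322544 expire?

Earliest priority filing: 16 February 2003.
Base term: 16 February 2003 + 20 years → 16 February 2023.
Response Delay Deduction: −125 days → 14 October 2022.

October 14, 2022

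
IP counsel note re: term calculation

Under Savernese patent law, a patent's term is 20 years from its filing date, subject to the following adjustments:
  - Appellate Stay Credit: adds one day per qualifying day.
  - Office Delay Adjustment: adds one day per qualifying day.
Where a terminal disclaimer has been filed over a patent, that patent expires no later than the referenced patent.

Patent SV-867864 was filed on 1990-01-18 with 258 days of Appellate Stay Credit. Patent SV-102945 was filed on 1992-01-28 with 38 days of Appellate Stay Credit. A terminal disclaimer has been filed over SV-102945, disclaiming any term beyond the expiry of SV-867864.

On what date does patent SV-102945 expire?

2010-10-03

Natural term of SV-102945:
  Base: filing + 20 years → 28 January 2012.
  Appellate Stay Credit: +38 days → 6 March 2012.
Expiry of referenced patent SV-867864:
  Base: filing + 20 years → 18 January 2010.
  Appellate Stay Credit: +258 days → 3 October 2010.
Terminal disclaimer: SV-102945 expires on the earlier of 6 March 2012 and 3 October 2010.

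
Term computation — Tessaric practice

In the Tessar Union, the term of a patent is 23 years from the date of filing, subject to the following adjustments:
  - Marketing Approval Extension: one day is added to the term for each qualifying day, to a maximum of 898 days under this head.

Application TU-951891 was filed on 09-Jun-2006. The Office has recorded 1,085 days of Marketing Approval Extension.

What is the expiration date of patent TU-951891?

Base term: filing date + 23 years → 9 June 2029.
Marketing Approval Extension: 1085 days claimed exceeds the 898-day cap, so +898 days → 24 November 2031.

2031-11-24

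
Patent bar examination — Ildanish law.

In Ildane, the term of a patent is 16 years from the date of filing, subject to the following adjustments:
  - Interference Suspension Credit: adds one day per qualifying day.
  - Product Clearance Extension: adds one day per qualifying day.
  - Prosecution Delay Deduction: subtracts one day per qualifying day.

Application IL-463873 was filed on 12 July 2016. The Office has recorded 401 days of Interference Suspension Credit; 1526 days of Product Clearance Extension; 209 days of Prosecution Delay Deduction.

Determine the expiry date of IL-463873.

March 26, 2037

Base term: filing date + 16 years → 12 July 2032.
Interference Suspension Credit: +401 days → 17 August 2033.
Product Clearance Extension: +1526 days → 21 October 2037.
Prosecution Delay Deduction: −209 days → 26 March 2037.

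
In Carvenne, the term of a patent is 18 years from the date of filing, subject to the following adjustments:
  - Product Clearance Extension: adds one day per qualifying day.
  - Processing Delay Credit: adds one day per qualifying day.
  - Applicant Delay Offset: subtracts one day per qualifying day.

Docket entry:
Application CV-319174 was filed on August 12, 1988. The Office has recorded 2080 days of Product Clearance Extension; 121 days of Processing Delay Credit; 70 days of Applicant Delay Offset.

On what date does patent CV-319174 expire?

June 12, 2012

Base term: filing date + 18 years → 12 August 2006.
Product Clearance Extension: +2080 days → 22 April 2012.
Processing Delay Credit: +121 days → 21 August 2012.
Applicant Delay Offset: −70 days → 12 June 2012.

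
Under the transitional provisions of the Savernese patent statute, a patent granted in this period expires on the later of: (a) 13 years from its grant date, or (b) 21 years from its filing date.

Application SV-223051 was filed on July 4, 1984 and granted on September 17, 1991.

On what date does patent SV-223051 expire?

(a) grant + 13 years → 17 September 2004.
(b) filing + 21 years → 4 July 2005.
Later of the two: 4 July 2005.

2005-07-04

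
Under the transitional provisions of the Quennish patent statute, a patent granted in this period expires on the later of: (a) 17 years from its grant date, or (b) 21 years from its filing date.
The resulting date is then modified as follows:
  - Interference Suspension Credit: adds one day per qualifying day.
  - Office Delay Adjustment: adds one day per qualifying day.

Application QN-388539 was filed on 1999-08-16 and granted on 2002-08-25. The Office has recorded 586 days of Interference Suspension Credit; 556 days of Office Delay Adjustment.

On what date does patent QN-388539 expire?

(a) grant + 17 years → 25 August 2019.
(b) filing + 21 years → 16 August 2020.
Later of the two: 16 August 2020.
Interference Suspension Credit: +586 days → 25 March 2022.
Office Delay Adjustment: +556 days → 2 October 2023.

2023-10-02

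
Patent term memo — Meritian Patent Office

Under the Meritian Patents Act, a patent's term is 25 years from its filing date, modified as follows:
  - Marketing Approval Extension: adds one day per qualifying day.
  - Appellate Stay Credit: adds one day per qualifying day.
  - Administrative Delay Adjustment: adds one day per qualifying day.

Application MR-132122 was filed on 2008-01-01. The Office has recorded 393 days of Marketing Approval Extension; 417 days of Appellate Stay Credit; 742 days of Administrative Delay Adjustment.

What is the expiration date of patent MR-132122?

2037-04-02

Base term: filing date + 25 years → 1 January 2033.
Marketing Approval Extension: +393 days → 29 January 2034.
Appellate Stay Credit: +417 days → 22 March 2035.
Administrative Delay Adjustment: +742 days → 2 April 2037.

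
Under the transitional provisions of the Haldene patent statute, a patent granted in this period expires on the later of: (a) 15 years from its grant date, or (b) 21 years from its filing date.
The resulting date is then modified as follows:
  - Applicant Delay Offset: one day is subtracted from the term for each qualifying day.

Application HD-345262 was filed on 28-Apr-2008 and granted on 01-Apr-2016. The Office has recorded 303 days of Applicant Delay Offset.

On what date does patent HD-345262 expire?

June 2, 2030

(a) grant + 15 years → 1 April 2031.
(b) filing + 21 years → 28 April 2029.
Later of the two: 1 April 2031.
Applicant Delay Offset: −303 days → 2 June 2030.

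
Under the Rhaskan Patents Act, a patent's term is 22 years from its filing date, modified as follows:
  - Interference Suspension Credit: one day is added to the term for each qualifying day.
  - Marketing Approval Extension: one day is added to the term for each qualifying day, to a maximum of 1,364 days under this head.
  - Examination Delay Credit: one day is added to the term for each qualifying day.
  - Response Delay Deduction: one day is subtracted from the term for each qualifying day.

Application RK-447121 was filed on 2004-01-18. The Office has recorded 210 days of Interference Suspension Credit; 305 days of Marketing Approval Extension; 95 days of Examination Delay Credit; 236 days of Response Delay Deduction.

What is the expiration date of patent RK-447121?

January 27, 2027

Base term: filing date + 22 years → 18 January 2026.
Interference Suspension Credit: +210 days → 16 August 2026.
Marketing Approval Extension: 305 days (within the 1364-day cap) → +305 days → 17 June 2027.
Examination Delay Credit: +95 days → 20 September 2027.
Response Delay Deduction: −236 days → 27 January 2027.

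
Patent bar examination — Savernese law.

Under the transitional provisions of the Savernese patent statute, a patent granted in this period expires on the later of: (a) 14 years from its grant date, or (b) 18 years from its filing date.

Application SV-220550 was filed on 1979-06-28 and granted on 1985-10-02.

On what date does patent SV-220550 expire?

1999-10-02

(a) grant + 14 years → 2 October 1999.
(b) filing + 18 years → 28 June 1997.
Later of the two: 2 October 1999.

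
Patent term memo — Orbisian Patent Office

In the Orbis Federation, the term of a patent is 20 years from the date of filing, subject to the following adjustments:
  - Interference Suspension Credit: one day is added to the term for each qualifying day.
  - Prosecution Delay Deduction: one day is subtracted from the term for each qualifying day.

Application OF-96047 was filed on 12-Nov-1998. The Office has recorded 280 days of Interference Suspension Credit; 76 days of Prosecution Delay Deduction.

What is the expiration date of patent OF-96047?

Base term: filing date + 20 years → 12 November 2018.
Interference Suspension Credit: +280 days → 19 August 2019.
Prosecution Delay Deduction: −76 days → 4 June 2019.

June 4, 2019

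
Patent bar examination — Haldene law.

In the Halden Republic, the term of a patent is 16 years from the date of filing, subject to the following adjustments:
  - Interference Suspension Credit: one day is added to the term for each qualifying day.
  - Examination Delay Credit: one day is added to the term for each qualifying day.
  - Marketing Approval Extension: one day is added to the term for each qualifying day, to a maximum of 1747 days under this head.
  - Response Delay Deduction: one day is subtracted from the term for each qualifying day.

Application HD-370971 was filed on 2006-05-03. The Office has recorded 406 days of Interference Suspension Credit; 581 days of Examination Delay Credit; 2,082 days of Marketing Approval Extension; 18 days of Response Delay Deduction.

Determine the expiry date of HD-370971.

2029-10-09

Base term: filing date + 16 years → 3 May 2022.
Interference Suspension Credit: +406 days → 13 June 2023.
Examination Delay Credit: +581 days → 14 January 2025.
Marketing Approval Extension: 2082 days claimed exceeds the 1747-day cap, so +1747 days → 27 October 2029.
Response Delay Deduction: −18 days → 9 October 2029.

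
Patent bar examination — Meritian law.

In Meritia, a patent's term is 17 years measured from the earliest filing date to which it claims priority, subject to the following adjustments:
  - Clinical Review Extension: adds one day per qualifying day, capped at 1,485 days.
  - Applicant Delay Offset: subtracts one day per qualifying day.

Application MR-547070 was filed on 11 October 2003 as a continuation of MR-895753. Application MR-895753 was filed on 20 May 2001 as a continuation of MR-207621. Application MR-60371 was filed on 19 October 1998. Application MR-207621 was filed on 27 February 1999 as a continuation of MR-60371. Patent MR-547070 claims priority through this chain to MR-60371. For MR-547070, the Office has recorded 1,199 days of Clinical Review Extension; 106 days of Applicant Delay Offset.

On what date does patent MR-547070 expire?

Earliest priority filing: 19 October 1998.
Base term: 19 October 1998 + 17 years → 19 October 2015.
Clinical Review Extension: 1199 days (within the 1485-day cap) → +1199 days → 30 January 2019.
Applicant Delay Offset: −106 days → 16 October 2018.

2018-10-16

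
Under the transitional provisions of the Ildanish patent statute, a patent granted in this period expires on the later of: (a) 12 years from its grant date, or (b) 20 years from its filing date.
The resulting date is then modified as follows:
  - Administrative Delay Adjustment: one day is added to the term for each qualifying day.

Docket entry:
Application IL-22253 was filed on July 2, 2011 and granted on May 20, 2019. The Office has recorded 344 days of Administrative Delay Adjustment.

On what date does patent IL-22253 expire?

(a) grant + 12 years → 20 May 2031.
(b) filing + 20 years → 2 July 2031.
Later of the two: 2 July 2031.
Administrative Delay Adjustment: +344 days → 10 June 2032.

2032-06-10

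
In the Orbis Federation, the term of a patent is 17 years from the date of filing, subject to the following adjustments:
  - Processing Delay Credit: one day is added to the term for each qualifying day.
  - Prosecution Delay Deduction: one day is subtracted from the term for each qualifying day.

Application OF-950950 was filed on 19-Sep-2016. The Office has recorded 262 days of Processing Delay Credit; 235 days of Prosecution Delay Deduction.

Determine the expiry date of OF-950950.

2033-10-16

Base term: filing date + 17 years → 19 September 2033.
Processing Delay Credit: +262 days → 8 June 2034.
Prosecution Delay Deduction: −235 days → 16 October 2033.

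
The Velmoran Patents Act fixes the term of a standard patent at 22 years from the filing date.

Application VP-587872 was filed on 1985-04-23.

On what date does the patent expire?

2007-04-23

Filing date + 22 years → 23 April 2007.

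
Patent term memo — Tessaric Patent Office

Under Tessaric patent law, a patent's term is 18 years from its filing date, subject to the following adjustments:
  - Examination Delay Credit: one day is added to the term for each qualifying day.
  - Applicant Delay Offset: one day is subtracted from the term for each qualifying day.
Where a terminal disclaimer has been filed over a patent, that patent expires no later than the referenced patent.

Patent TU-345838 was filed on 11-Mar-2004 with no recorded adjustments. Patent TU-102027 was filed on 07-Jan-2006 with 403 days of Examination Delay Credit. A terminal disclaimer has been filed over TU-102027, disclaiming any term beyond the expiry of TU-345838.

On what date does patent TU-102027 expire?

Natural term of TU-102027:
  Base: filing + 18 years → 7 January 2024.
  Examination Delay Credit: +403 days → 13 February 2025.
Expiry of referenced patent TU-345838:
  Base: filing + 18 years → 11 March 2022.
Terminal disclaimer: TU-102027 expires on the earlier of 13 February 2025 and 11 March 2022.

March 11, 2022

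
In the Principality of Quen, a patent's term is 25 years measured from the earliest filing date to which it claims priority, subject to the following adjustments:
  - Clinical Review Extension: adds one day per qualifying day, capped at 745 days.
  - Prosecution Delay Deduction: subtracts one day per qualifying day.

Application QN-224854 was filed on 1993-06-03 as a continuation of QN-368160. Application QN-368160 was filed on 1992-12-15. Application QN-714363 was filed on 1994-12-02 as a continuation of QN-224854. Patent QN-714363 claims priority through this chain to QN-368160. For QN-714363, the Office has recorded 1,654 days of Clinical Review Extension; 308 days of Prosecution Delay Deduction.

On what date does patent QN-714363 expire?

Earliest priority filing: 15 December 1992.
Base term: 15 December 1992 + 25 years → 15 December 2017.
Clinical Review Extension: 1654 days claimed exceeds the 745-day cap, so +745 days → 30 December 2019.
Prosecution Delay Deduction: −308 days → 25 February 2019.

2019-02-25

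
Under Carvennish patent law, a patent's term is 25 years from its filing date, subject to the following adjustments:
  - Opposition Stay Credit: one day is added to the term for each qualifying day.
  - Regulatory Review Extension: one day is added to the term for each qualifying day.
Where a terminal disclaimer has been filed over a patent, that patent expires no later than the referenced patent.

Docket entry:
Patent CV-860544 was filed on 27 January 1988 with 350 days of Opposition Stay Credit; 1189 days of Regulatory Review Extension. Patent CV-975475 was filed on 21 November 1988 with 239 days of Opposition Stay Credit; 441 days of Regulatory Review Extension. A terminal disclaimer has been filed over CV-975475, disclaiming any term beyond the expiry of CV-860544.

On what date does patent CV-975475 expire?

Natural term of CV-975475:
  Base: filing + 25 years → 21 November 2013.
  Opposition Stay Credit: +239 days → 18 July 2014.
  Regulatory Review Extension: +441 days → 2 October 2015.
Expiry of referenced patent CV-860544:
  Base: filing + 25 years → 27 January 2013.
  Opposition Stay Credit: +350 days → 12 January 2014.
  Regulatory Review Extension: +1189 days → 15 April 2017.
Terminal disclaimer: CV-975475 expires on the earlier of 2 October 2015 and 15 April 2017.

October 2, 2015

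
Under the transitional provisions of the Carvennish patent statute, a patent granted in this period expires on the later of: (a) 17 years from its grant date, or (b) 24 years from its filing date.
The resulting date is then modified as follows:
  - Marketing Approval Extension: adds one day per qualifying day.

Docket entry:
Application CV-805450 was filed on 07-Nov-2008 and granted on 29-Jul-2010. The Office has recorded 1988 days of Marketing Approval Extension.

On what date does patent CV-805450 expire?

2038-04-18

(a) grant + 17 years → 29 July 2027.
(b) filing + 24 years → 7 November 2032.
Later of the two: 7 November 2032.
Marketing Approval Extension: +1988 days → 18 April 2038.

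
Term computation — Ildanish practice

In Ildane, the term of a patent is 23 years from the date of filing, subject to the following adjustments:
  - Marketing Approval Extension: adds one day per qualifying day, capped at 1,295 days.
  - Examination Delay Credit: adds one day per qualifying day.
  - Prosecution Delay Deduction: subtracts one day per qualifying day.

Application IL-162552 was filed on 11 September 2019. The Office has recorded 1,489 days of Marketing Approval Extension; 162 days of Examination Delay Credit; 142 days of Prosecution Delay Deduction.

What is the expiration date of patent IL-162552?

2046-04-18

Base term: filing date + 23 years → 11 September 2042.
Marketing Approval Extension: 1489 days claimed exceeds the 1295-day cap, so +1295 days → 29 March 2046.
Examination Delay Credit: +162 days → 7 September 2046.
Prosecution Delay Deduction: −142 days → 18 April 2046.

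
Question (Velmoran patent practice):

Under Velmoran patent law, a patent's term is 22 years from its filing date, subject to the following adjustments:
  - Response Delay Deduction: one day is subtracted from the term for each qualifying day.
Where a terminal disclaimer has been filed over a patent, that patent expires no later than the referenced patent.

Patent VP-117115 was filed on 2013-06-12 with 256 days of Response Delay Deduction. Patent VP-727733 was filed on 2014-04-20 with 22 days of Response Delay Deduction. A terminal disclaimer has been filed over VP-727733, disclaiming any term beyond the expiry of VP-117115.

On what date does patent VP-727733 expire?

Natural term of VP-727733:
  Base: filing + 22 years → 20 April 2036.
  Response Delay Deduction: −22 days → 29 March 2036.
Expiry of referenced patent VP-117115:
  Base: filing + 22 years → 12 June 2035.
  Response Delay Deduction: −256 days → 29 September 2034.
Terminal disclaimer: VP-727733 expires on the earlier of 29 March 2036 and 29 September 2034.

September 29, 2034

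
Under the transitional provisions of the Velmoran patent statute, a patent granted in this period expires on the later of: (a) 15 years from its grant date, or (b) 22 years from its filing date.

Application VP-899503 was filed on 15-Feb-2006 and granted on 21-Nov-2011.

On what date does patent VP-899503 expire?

(a) grant + 15 years → 21 November 2026.
(b) filing + 22 years → 15 February 2028.
Later of the two: 15 February 2028.

2028-02-15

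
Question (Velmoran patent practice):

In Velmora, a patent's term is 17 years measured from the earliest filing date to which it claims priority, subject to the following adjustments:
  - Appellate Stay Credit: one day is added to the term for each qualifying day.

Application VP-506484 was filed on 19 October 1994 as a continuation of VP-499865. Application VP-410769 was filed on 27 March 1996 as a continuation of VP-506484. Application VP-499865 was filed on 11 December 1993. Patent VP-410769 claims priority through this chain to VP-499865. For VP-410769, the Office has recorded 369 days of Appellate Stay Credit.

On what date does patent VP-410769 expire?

Earliest priority filing: 11 December 1993.
Base term: 11 December 1993 + 17 years → 11 December 2010.
Appellate Stay Credit: +369 days → 15 December 2011.

2011-12-15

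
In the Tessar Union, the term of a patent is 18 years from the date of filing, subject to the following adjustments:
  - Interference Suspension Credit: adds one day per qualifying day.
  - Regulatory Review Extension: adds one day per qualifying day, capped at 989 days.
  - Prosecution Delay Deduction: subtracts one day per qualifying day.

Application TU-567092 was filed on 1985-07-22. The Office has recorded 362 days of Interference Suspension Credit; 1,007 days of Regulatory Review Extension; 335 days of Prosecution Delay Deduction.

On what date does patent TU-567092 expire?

May 3, 2006

Base term: filing date + 18 years → 22 July 2003.
Interference Suspension Credit: +362 days → 18 July 2004.
Regulatory Review Extension: 1007 days claimed exceeds the 989-day cap, so +989 days → 3 April 2007.
Prosecution Delay Deduction: −335 days → 3 May 2006.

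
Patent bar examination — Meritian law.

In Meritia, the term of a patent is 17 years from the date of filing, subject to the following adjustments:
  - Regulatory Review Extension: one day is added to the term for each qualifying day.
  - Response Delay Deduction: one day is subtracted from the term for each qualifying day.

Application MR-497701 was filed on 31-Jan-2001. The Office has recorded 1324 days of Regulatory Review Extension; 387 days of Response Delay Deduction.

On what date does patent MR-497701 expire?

2020-08-25

Base term: filing date + 17 years → 31 January 2018.
Regulatory Review Extension: +1324 days → 16 September 2021.
Response Delay Deduction: −387 days → 25 August 2020.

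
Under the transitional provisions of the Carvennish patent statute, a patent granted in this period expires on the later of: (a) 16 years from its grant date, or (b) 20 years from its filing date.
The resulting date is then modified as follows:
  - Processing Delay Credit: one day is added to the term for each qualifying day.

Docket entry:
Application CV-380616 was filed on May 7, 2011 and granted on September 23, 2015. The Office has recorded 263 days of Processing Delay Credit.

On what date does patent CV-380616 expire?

June 12, 2032

(a) grant + 16 years → 23 September 2031.
(b) filing + 20 years → 7 May 2031.
Later of the two: 23 September 2031.
Processing Delay Credit: +263 days → 12 June 2032.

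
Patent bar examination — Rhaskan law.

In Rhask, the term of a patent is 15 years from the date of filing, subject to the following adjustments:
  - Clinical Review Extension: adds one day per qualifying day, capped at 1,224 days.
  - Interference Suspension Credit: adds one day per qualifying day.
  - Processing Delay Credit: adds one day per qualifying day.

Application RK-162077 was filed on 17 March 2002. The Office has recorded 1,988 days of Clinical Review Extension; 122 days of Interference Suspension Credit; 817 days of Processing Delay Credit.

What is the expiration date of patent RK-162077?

February 17, 2023

Base term: filing date + 15 years → 17 March 2017.
Clinical Review Extension: 1988 days claimed exceeds the 1224-day cap, so +1224 days → 23 July 2020.
Interference Suspension Credit: +122 days → 22 November 2020.
Processing Delay Credit: +817 days → 17 February 2023.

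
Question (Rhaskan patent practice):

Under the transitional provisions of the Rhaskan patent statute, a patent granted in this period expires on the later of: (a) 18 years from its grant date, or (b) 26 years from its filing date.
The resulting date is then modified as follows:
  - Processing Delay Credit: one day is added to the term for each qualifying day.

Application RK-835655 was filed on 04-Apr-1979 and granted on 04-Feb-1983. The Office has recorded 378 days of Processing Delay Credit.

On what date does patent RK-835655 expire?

(a) grant + 18 years → 4 February 2001.
(b) filing + 26 years → 4 April 2005.
Later of the two: 4 April 2005.
Processing Delay Credit: +378 days → 17 April 2006.

April 17, 2006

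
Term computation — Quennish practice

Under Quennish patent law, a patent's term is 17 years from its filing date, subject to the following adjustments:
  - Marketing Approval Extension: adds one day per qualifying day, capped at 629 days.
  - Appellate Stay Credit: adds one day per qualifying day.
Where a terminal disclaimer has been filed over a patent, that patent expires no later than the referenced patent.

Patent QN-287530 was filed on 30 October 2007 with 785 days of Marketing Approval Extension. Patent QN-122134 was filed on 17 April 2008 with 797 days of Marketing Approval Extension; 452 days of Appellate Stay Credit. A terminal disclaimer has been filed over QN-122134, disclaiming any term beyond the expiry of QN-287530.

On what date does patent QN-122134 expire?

2026-07-21

Natural term of QN-122134:
  Base: filing + 17 years → 17 April 2025.
  Marketing Approval Extension: 797 days claimed exceeds the 629-day cap, so +629 days → 6 January 2027.
  Appellate Stay Credit: +452 days → 2 April 2028.
Expiry of referenced patent QN-287530:
  Base: filing + 17 years → 30 October 2024.
  Marketing Approval Extension: 785 days claimed exceeds the 629-day cap, so +629 days → 21 July 2026.
Terminal disclaimer: QN-122134 expires on the earlier of 2 April 2028 and 21 July 2026.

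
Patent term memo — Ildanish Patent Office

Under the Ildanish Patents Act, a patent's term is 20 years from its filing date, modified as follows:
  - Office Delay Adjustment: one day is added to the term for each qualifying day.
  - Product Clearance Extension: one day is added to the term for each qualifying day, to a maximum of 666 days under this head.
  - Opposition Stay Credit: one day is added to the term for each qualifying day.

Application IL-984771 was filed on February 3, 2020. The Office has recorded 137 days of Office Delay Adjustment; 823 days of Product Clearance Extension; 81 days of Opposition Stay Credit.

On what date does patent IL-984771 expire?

2042-07-06

Base term: filing date + 20 years → 3 February 2040.
Office Delay Adjustment: +137 days → 19 June 2040.
Product Clearance Extension: 823 days claimed exceeds the 666-day cap, so +666 days → 16 April 2042.
Opposition Stay Credit: +81 days → 6 July 2042.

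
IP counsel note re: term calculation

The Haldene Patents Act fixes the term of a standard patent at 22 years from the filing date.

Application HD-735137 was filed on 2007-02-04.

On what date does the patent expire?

February 4, 2029

Filing date + 22 years → 4 February 2029.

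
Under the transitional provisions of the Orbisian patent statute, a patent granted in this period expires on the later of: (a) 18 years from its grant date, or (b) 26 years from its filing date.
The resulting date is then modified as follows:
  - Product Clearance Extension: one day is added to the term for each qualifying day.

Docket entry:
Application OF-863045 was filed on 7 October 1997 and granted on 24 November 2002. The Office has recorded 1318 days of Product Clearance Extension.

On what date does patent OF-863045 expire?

(a) grant + 18 years → 24 November 2020.
(b) filing + 26 years → 7 October 2023.
Later of the two: 7 October 2023.
Product Clearance Extension: +1318 days → 17 May 2027.

2027-05-17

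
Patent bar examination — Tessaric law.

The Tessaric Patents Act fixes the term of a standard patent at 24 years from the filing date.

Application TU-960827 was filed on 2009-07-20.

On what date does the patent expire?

July 20, 2033

Filing date + 24 years → 20 July 2033.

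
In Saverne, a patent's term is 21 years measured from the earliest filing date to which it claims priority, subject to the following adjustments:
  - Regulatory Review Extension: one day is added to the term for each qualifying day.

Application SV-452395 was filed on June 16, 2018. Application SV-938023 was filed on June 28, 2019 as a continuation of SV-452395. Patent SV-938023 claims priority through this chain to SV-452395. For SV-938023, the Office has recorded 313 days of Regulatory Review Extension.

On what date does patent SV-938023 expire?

2040-04-24

Earliest priority filing: 16 June 2018.
Base term: 16 June 2018 + 21 years → 16 June 2039.
Regulatory Review Extension: +313 days → 24 April 2040.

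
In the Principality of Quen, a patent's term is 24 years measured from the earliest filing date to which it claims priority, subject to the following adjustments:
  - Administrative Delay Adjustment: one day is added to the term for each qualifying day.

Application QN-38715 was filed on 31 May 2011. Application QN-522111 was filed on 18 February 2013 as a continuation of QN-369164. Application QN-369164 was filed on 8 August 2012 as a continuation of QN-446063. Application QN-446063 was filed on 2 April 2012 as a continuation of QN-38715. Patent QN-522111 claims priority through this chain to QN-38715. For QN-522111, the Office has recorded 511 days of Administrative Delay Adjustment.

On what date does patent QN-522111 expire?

Earliest priority filing: 31 May 2011.
Base term: 31 May 2011 + 24 years → 31 May 2035.
Administrative Delay Adjustment: +511 days → 23 October 2036.

2036-10-23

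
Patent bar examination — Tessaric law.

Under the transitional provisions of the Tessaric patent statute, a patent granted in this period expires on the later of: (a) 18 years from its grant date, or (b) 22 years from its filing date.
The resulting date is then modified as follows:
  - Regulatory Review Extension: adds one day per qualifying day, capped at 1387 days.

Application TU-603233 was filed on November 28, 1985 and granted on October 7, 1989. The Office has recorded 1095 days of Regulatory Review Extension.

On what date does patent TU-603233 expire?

(a) grant + 18 years → 7 October 2007.
(b) filing + 22 years → 28 November 2007.
Later of the two: 28 November 2007.
Regulatory Review Extension: 1095 days (within the 1387-day cap) → +1095 days → 27 November 2010.

2010-11-27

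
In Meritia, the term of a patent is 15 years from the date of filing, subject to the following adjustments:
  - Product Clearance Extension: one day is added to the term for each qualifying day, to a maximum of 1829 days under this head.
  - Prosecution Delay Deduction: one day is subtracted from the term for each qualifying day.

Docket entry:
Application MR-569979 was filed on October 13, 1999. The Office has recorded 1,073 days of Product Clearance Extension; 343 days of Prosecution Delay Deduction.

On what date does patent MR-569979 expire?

Base term: filing date + 15 years → 13 October 2014.
Product Clearance Extension: 1073 days (within the 1829-day cap) → +1073 days → 20 September 2017.
Prosecution Delay Deduction: −343 days → 12 October 2016.

2016-10-12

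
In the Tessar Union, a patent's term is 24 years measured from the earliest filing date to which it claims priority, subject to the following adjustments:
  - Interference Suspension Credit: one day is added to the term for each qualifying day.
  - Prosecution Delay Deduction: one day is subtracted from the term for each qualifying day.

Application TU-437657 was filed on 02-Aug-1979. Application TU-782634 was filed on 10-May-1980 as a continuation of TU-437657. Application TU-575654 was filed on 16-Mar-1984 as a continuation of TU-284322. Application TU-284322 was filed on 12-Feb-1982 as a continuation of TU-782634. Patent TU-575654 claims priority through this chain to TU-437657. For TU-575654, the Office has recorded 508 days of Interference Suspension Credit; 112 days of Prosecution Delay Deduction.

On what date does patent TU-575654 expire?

Earliest priority filing: 2 August 1979.
Base term: 2 August 1979 + 24 years → 2 August 2003.
Interference Suspension Credit: +508 days → 22 December 2004.
Prosecution Delay Deduction: −112 days → 1 September 2004.

September 1, 2004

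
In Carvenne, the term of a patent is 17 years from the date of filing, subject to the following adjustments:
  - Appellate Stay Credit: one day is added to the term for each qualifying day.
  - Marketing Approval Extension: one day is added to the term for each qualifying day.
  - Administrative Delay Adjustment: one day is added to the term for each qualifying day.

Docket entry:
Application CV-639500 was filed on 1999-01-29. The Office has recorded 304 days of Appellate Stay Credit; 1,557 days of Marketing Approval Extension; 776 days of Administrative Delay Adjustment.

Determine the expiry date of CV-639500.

Base term: filing date + 17 years → 29 January 2016.
Appellate Stay Credit: +304 days → 28 November 2016.
Marketing Approval Extension: +1557 days → 4 March 2021.
Administrative Delay Adjustment: +776 days → 19 April 2023.

April 19, 2023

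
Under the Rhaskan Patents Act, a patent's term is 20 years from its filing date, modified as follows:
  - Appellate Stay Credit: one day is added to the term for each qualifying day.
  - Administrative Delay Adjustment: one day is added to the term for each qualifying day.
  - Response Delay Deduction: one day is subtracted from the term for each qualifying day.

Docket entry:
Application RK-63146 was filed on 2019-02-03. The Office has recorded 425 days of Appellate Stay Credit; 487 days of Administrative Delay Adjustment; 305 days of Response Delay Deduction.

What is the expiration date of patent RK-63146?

Base term: filing date + 20 years → 3 February 2039.
Appellate Stay Credit: +425 days → 3 April 2040.
Administrative Delay Adjustment: +487 days → 3 August 2041.
Response Delay Deduction: −305 days → 2 October 2040.

2040-10-02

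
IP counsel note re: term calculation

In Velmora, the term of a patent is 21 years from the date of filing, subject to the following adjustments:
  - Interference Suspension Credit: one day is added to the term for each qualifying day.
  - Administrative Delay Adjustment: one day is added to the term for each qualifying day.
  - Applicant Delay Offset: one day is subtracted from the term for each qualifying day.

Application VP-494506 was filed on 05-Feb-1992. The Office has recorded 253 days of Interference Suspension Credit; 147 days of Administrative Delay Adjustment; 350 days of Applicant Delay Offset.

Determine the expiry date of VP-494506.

Base term: filing date + 21 years → 5 February 2013.
Interference Suspension Credit: +253 days → 16 October 2013.
Administrative Delay Adjustment: +147 days → 12 March 2014.
Applicant Delay Offset: −350 days → 27 March 2013.

2013-03-27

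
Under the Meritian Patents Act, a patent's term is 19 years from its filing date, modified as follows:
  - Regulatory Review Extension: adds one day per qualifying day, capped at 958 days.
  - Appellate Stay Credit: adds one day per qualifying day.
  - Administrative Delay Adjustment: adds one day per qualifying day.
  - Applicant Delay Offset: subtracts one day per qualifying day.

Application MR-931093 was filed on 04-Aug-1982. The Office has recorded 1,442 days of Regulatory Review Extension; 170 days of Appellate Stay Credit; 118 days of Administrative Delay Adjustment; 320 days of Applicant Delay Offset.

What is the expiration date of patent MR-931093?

Base term: filing date + 19 years → 4 August 2001.
Regulatory Review Extension: 1442 days claimed exceeds the 958-day cap, so +958 days → 19 March 2004.
Appellate Stay Credit: +170 days → 5 September 2004.
Administrative Delay Adjustment: +118 days → 1 January 2005.
Applicant Delay Offset: −320 days → 16 February 2004.

February 16, 2004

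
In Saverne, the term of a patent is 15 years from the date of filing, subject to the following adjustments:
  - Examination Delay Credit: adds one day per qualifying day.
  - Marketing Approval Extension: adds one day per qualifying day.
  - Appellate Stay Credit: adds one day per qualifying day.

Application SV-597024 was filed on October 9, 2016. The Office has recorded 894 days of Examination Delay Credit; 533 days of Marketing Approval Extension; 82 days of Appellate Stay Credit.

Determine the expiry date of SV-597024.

Base term: filing date + 15 years → 9 October 2031.
Examination Delay Credit: +894 days → 21 March 2034.
Marketing Approval Extension: +533 days → 5 September 2035.
Appellate Stay Credit: +82 days → 26 November 2035.

November 26, 2035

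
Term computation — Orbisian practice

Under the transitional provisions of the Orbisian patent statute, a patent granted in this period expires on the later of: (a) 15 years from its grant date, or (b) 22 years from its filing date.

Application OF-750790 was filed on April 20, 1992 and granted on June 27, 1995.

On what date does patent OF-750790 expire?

2014-04-20

(a) grant + 15 years → 27 June 2010.
(b) filing + 22 years → 20 April 2014.
Later of the two: 20 April 2014.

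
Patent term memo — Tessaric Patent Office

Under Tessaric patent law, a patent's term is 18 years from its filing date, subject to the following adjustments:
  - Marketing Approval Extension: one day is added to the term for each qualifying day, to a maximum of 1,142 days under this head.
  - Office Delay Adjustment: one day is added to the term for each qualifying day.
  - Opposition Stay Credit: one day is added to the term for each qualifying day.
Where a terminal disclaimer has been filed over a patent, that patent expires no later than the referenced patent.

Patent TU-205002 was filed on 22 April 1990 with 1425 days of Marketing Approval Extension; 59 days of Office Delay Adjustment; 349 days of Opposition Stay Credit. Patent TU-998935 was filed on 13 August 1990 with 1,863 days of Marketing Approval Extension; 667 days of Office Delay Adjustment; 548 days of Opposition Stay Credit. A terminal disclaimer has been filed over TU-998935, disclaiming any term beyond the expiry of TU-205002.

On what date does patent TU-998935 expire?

Natural term of TU-998935:
  Base: filing + 18 years → 13 August 2008.
  Marketing Approval Extension: 1863 days claimed exceeds the 1142-day cap, so +1142 days → 29 September 2011.
  Office Delay Adjustment: +667 days → 27 July 2013.
  Opposition Stay Credit: +548 days → 26 January 2015.
Expiry of referenced patent TU-205002:
  Base: filing + 18 years → 22 April 2008.
  Marketing Approval Extension: 1425 days claimed exceeds the 1142-day cap, so +1142 days → 8 June 2011.
  Office Delay Adjustment: +59 days → 6 August 2011.
  Opposition Stay Credit: +349 days → 20 July 2012.
Terminal disclaimer: TU-998935 expires on the earlier of 26 January 2015 and 20 July 2012.

2012-07-20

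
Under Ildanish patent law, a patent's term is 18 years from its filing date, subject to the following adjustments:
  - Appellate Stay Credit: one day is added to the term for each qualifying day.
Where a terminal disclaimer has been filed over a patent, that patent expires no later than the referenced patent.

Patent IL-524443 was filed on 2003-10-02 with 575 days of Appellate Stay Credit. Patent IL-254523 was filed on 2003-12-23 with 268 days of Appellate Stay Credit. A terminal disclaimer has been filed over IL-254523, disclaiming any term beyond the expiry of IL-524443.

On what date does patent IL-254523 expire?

Natural term of IL-254523:
  Base: filing + 18 years → 23 December 2021.
  Appellate Stay Credit: +268 days → 17 September 2022.
Expiry of referenced patent IL-524443:
  Base: filing + 18 years → 2 October 2021.
  Appellate Stay Credit: +575 days → 30 April 2023.
Terminal disclaimer: IL-254523 expires on the earlier of 17 September 2022 and 30 April 2023.

September 17, 2022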